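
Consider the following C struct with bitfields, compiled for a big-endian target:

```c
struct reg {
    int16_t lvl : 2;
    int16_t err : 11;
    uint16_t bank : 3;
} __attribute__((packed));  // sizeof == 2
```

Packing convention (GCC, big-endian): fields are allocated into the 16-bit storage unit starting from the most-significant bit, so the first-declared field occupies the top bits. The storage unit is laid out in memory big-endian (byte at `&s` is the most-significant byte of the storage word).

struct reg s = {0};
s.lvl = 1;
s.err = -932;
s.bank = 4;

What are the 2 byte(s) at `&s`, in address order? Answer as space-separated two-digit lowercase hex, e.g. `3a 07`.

62 e4

[14+:2] lvl=1 & 0x3 = 0x1; word=0x4000
[3+:11] err=-932 & 0x7ff = 0x45c; word=0x62e0
[0+:3] bank=4 & 0x7 = 0x4; word=0x62e4
word = 0x62e4 → big-endian bytes:
  [0]=0x62  [1]=0xe4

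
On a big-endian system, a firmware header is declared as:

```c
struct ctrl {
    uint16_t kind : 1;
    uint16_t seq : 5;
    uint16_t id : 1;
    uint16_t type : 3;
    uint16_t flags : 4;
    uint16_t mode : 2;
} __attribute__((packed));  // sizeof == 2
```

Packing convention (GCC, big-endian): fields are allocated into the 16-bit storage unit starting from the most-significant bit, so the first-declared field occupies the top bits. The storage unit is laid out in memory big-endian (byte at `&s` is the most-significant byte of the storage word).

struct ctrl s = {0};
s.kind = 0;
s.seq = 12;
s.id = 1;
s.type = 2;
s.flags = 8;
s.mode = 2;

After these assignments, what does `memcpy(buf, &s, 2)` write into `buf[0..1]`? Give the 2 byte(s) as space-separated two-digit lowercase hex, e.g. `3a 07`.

[15+:1] kind=0 & 0x1 = 0x0; word=0x0000
[10+:5] seq=12 & 0x1f = 0xc; word=0x3000
[9+:1] id=1 & 0x1 = 0x1; word=0x3200
[6+:3] type=2 & 0x7 = 0x2; word=0x3280
[2+:4] flags=8 & 0xf = 0x8; word=0x32a0
[0+:2] mode=2 & 0x3 = 0x2; word=0x32a2
word = 0x32a2 → big-endian bytes:
  [0]=0x32  [1]=0xa2

32 a2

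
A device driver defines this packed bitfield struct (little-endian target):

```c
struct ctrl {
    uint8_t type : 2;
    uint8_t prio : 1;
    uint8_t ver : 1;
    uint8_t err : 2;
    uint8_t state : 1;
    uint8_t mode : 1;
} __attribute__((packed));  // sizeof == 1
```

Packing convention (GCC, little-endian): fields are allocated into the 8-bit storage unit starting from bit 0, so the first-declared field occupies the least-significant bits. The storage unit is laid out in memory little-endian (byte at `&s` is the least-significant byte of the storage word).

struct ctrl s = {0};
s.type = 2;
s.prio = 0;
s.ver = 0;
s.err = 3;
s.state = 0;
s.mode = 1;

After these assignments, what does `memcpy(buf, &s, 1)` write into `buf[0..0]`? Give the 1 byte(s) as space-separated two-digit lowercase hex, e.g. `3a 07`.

b2

[0+:2] type=2 & 0x3 = 0x2; word=0x02
[2+:1] prio=0 & 0x1 = 0x0; word=0x02
[3+:1] ver=0 & 0x1 = 0x0; word=0x02
[4+:2] err=3 & 0x3 = 0x3; word=0x32
[6+:1] state=0 & 0x1 = 0x0; word=0x32
[7+:1] mode=1 & 0x1 = 0x1; word=0xb2
word = 0xb2 → little-endian bytes:
  [0]=0xb2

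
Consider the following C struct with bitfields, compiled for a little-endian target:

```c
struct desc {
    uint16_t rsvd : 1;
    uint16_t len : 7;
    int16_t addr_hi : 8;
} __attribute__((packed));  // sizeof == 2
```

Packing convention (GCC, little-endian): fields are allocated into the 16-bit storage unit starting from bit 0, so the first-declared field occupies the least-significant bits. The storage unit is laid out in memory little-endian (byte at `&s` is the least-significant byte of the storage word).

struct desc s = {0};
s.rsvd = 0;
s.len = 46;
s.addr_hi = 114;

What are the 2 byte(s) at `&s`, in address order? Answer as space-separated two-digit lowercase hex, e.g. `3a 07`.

5c 72

[0+:1] rsvd=0 & 0x1 = 0x0; word=0x0000
[1+:7] len=46 & 0x7f = 0x2e; word=0x005c
[8+:8] addr_hi=114 & 0xff = 0x72; word=0x725c
word = 0x725c → little-endian bytes:
  [0]=0x5c  [1]=0x72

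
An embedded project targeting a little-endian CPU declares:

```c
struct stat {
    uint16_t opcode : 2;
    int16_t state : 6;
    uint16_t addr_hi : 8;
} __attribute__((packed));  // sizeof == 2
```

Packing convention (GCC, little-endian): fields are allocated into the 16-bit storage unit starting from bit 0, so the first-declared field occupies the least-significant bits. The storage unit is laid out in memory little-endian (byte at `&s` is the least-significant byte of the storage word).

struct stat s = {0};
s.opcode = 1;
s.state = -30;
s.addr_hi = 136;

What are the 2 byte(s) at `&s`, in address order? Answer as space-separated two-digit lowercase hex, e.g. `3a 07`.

89 88

opcode (2b) val=1 bits=0x1 at bit 0: 0x0001
state (6b) val=-30 bits=0x22 at bit 2: 0x0089
addr_hi (8b) val=136 bits=0x88 at bit 8: 0x8889
word = 0x8889 → little-endian bytes:
  [0]=0x89  [1]=0x88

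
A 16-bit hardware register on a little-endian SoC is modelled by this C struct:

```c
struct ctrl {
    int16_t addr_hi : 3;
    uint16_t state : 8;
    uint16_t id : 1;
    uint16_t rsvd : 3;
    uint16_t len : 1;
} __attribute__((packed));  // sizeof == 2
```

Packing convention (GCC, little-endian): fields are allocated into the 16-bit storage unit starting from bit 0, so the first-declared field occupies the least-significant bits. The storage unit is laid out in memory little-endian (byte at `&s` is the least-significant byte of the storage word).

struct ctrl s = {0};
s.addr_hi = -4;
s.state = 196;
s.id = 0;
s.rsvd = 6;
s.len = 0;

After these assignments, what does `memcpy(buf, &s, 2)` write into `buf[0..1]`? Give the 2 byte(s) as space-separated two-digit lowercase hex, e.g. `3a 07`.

addr_hi:3 = -4 → 0x4 << 0 → word 0x0004
state:8 = 196 → 0xc4 << 3 → word 0x0624
id:1 = 0 → 0x0 << 11 → word 0x0624
rsvd:3 = 6 → 0x6 << 12 → word 0x6624
len:1 = 0 → 0x0 << 15 → word 0x6624
word = 0x6624 → little-endian bytes:
  [0]=0x24  [1]=0x66

24 66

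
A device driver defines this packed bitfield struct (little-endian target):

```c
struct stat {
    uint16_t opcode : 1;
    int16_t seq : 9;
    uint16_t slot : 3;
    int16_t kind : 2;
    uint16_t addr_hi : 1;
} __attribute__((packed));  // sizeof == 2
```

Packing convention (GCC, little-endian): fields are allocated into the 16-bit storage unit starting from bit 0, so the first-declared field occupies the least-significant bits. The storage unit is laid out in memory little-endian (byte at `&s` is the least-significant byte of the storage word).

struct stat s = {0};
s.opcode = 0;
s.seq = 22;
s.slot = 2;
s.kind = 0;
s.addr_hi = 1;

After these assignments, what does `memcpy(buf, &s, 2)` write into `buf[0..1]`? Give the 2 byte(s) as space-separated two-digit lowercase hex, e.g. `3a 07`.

opcode:1 = 0 → 0x0 << 0 → word 0x0000
seq:9 = 22 → 0x16 << 1 → word 0x002c
slot:3 = 2 → 0x2 << 10 → word 0x082c
kind:2 = 0 → 0x0 << 13 → word 0x082c
addr_hi:1 = 1 → 0x1 << 15 → word 0x882c
word = 0x882c → little-endian bytes:
  [0]=0x2c  [1]=0x88

2c 88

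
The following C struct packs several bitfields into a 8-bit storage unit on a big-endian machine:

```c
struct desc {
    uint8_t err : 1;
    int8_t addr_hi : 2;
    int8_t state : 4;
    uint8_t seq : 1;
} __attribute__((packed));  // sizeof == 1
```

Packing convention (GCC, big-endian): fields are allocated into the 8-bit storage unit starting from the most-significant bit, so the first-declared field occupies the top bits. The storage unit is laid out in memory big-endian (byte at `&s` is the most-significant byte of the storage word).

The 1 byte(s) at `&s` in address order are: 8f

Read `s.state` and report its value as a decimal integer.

[0]=0x8f (big-endian) → word 0x8f
err [7+:1] = (word>>7) & 0x1 = 1
addr_hi [5+:2] = (word>>5) & 0x3 = 0
state [1+:4] = (word>>1) & 0xf = 7  ←
seq [0+:1] = (word>>0) & 0x1 = 1
state signed 4b, MSB=0: value = 7

7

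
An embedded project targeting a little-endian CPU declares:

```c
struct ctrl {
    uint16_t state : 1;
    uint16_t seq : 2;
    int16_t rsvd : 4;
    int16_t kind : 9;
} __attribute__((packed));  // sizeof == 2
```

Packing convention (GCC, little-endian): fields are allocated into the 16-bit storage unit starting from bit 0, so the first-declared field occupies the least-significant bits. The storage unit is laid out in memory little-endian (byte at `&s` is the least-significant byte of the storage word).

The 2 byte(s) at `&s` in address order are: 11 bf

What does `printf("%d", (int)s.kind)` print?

-130

[0]=0x11 [1]=0xbf (little-endian) → word 0xbf11
state [0+:1] = (word>>0) & 0x1 = 1
seq [1+:2] = (word>>1) & 0x3 = 0
rsvd [3+:4] = (word>>3) & 0xf = 2
kind [7+:9] = (word>>7) & 0x1ff = 382  ←
kind signed 9b, MSB=1: 382 - 512 = -130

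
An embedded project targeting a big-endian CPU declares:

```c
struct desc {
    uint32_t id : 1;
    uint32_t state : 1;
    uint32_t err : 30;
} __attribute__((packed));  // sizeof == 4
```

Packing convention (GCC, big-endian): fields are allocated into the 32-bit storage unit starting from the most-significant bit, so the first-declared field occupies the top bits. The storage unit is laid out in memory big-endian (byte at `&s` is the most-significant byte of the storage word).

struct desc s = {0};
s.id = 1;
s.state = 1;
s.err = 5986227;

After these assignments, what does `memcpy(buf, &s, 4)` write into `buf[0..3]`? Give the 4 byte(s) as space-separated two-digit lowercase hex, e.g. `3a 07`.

c0 5b 57 b3

id (1b) val=1 bits=0x1 at bit 31: 0x80000000
state (1b) val=1 bits=0x1 at bit 30: 0xc0000000
err (30b) val=5986227 bits=0x5b57b3 at bit 0: 0xc05b57b3
word = 0xc05b57b3 → big-endian bytes:
  [0]=0xc0  [1]=0x5b  [2]=0x57  [3]=0xb3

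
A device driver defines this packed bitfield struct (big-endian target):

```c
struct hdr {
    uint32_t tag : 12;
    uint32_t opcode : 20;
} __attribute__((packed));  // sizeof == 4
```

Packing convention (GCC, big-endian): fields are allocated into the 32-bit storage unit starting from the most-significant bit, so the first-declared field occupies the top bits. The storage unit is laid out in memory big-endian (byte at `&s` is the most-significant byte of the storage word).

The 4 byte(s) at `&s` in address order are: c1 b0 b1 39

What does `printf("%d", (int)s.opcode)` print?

45369

[0]=0xc1 [1]=0xb0 [2]=0xb1 [3]=0x39 (big-endian) → word 0xc1b0b139
tag:12 @ bit 20 → (0xc1b0b139>>20)&0xfff = 0xc1b
opcode:20 @ bit 0 → (0xc1b0b139>>0)&0xfffff = 0xb139  ←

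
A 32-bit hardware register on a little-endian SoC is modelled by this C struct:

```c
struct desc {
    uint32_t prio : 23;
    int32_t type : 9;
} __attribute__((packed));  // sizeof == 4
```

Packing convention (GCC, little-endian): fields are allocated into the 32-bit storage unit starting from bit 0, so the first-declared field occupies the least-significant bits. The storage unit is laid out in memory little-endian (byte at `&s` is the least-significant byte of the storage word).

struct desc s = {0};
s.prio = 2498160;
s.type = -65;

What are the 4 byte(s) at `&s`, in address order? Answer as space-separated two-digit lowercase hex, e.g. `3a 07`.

70 1e a6 df

prio (23b) val=2498160 bits=0x261e70 at bit 0: 0x00261e70
type (9b) val=-65 bits=0x1bf at bit 23: 0xdfa61e70
word = 0xdfa61e70 → little-endian bytes:
  [0]=0x70  [1]=0x1e  [2]=0xa6  [3]=0xdf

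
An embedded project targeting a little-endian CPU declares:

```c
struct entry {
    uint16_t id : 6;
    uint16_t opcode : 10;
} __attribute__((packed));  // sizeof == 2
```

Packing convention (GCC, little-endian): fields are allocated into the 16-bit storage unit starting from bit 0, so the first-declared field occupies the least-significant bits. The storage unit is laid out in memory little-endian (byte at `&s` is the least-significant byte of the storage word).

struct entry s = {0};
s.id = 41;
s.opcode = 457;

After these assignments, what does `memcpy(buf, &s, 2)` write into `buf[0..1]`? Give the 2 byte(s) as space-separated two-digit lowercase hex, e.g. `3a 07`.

id:6 = 41 → 0x29 << 0 → word 0x0029
opcode:10 = 457 → 0x1c9 << 6 → word 0x7269
word = 0x7269 → little-endian bytes:
  [0]=0x69  [1]=0x72

69 72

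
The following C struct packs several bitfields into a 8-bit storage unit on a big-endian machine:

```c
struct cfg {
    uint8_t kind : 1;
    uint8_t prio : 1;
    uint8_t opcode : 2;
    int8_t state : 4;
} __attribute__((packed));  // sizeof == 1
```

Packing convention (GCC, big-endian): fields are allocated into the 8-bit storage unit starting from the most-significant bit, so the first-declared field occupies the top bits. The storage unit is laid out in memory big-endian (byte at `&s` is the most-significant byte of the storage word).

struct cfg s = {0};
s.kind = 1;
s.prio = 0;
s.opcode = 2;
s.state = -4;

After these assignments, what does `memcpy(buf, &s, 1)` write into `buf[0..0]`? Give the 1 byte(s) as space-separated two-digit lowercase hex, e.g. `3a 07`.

kind (1b) val=1 bits=0x1 at bit 7: 0x80
prio (1b) val=0 bits=0x0 at bit 6: 0x80
opcode (2b) val=2 bits=0x2 at bit 4: 0xa0
state (4b) val=-4 bits=0xc at bit 0: 0xac
word = 0xac → big-endian bytes:
  [0]=0xac

ac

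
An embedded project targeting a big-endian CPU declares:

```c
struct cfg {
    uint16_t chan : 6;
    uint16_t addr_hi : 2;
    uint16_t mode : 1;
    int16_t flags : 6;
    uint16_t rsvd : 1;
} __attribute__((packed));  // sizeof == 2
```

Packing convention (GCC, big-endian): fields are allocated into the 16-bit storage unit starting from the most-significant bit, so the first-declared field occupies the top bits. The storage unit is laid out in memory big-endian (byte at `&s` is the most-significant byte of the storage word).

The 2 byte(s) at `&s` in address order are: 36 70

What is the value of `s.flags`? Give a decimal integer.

[0]=0x36 [1]=0x70 (big-endian) → word 0x3670
chan:6 @ bit 10 → (0x3670>>10)&0x3f = 0xd
addr_hi:2 @ bit 8 → (0x3670>>8)&0x3 = 0x2
mode:1 @ bit 7 → (0x3670>>7)&0x1 = 0x0
flags:6 @ bit 1 → (0x3670>>1)&0x3f = 0x38  ←
rsvd:1 @ bit 0 → (0x3670>>0)&0x1 = 0x0
flags signed 6b, MSB=1: 56 - 64 = -8

-8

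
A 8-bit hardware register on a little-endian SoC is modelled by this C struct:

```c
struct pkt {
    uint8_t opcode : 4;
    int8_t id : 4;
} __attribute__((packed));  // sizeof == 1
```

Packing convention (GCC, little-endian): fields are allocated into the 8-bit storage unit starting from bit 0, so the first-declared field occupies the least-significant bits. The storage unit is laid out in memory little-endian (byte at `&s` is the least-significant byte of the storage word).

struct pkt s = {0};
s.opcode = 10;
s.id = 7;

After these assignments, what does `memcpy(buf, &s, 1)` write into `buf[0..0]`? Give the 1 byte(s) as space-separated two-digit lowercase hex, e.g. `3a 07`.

[0+:4] opcode=10 & 0xf = 0xa; word=0x0a
[4+:4] id=7 & 0xf = 0x7; word=0x7a
word = 0x7a → little-endian bytes:
  [0]=0x7a

7a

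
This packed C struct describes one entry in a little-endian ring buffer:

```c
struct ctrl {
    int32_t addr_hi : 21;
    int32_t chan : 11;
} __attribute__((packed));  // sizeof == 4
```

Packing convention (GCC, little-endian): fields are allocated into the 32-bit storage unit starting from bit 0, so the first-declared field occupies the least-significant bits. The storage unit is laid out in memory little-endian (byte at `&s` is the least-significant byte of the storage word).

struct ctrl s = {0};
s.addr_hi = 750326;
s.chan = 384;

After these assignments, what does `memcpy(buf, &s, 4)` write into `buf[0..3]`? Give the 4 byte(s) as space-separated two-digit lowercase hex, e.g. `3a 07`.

f6 72 0b 30

addr_hi (21b) val=750326 bits=0xb72f6 at bit 0: 0x000b72f6
chan (11b) val=384 bits=0x180 at bit 21: 0x300b72f6
word = 0x300b72f6 → little-endian bytes:
  [0]=0xf6  [1]=0x72  [2]=0x0b  [3]=0x30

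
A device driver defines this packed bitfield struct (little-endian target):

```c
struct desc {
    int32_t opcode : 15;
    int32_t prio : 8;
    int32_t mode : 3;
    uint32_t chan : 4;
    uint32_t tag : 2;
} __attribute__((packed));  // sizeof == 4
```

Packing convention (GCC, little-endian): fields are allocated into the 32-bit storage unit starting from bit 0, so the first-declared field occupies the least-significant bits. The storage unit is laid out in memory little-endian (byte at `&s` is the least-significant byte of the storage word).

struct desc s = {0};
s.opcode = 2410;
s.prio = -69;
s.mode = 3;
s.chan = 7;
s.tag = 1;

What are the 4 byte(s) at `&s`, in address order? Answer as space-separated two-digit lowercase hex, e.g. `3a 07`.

opcode (15b) val=2410 bits=0x96a at bit 0: 0x0000096a
prio (8b) val=-69 bits=0xbb at bit 15: 0x005d896a
mode (3b) val=3 bits=0x3 at bit 23: 0x01dd896a
chan (4b) val=7 bits=0x7 at bit 26: 0x1ddd896a
tag (2b) val=1 bits=0x1 at bit 30: 0x5ddd896a
word = 0x5ddd896a → little-endian bytes:
  [0]=0x6a  [1]=0x89  [2]=0xdd  [3]=0x5d

6a 89 dd 5d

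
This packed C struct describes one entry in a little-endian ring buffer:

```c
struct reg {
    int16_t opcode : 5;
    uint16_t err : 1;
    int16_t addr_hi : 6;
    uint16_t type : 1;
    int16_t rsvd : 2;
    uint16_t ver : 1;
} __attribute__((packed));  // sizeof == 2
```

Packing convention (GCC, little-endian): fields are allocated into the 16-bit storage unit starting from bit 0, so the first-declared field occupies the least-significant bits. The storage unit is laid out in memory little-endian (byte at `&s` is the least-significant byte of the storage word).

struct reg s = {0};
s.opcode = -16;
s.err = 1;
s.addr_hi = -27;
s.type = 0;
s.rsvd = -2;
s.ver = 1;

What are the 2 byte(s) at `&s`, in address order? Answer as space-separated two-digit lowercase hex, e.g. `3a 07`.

70 c9

opcode (5b) val=-16 bits=0x10 at bit 0: 0x0010
err (1b) val=1 bits=0x1 at bit 5: 0x0030
addr_hi (6b) val=-27 bits=0x25 at bit 6: 0x0970
type (1b) val=0 bits=0x0 at bit 12: 0x0970
rsvd (2b) val=-2 bits=0x2 at bit 13: 0x4970
ver (1b) val=1 bits=0x1 at bit 15: 0xc970
word = 0xc970 → little-endian bytes:
  [0]=0x70  [1]=0xc9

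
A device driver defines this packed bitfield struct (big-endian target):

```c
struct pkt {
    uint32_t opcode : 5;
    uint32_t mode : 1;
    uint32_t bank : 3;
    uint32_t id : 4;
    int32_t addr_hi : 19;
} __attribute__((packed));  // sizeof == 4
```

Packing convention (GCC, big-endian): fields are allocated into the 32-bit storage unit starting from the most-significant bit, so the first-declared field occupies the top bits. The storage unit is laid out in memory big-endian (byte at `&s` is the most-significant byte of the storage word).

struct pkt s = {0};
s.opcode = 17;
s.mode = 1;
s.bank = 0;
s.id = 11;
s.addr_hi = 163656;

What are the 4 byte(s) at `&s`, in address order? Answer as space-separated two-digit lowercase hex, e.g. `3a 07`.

opcode:5 = 17 → 0x11 << 27 → word 0x88000000
mode:1 = 1 → 0x1 << 26 → word 0x8c000000
bank:3 = 0 → 0x0 << 23 → word 0x8c000000
id:4 = 11 → 0xb << 19 → word 0x8c580000
addr_hi:19 = 163656 → 0x27f48 << 0 → word 0x8c5a7f48
word = 0x8c5a7f48 → big-endian bytes:
  [0]=0x8c  [1]=0x5a  [2]=0x7f  [3]=0x48

8c 5a 7f 48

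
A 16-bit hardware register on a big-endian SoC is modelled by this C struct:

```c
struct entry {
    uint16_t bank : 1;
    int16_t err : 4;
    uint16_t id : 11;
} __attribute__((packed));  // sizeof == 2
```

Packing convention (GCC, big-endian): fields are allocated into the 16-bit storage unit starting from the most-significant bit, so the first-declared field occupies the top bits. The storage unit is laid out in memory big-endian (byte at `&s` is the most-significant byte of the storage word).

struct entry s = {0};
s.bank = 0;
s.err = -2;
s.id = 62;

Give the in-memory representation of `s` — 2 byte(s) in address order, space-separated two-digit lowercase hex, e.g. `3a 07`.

bank (1b) val=0 bits=0x0 at bit 15: 0x0000
err (4b) val=-2 bits=0xe at bit 11: 0x7000
id (11b) val=62 bits=0x3e at bit 0: 0x703e
word = 0x703e → big-endian bytes:
  [0]=0x70  [1]=0x3e

70 3e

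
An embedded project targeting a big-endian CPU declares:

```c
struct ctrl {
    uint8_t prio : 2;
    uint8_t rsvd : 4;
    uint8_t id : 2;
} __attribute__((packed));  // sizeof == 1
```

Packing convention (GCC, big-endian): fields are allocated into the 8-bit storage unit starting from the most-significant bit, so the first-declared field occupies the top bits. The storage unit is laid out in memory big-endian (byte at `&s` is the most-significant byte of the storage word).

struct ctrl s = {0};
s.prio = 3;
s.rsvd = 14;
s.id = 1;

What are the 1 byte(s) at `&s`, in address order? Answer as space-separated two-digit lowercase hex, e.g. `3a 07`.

f9

prio (2b) val=3 bits=0x3 at bit 6: 0xc0
rsvd (4b) val=14 bits=0xe at bit 2: 0xf8
id (2b) val=1 bits=0x1 at bit 0: 0xf9
word = 0xf9 → big-endian bytes:
  [0]=0xf9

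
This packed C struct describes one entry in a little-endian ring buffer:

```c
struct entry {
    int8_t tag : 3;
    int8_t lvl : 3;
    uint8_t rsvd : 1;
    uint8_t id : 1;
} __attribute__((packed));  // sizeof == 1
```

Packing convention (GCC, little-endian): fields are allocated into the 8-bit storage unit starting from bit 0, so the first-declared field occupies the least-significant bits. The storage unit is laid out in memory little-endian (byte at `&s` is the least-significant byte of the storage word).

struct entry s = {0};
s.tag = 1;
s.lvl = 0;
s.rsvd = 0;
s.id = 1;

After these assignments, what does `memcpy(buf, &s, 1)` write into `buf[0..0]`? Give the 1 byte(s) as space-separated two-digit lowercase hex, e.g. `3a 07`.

tag:3 = 1 → 0x1 << 0 → word 0x01
lvl:3 = 0 → 0x0 << 3 → word 0x01
rsvd:1 = 0 → 0x0 << 6 → word 0x01
id:1 = 1 → 0x1 << 7 → word 0x81
word = 0x81 → little-endian bytes:
  [0]=0x81

81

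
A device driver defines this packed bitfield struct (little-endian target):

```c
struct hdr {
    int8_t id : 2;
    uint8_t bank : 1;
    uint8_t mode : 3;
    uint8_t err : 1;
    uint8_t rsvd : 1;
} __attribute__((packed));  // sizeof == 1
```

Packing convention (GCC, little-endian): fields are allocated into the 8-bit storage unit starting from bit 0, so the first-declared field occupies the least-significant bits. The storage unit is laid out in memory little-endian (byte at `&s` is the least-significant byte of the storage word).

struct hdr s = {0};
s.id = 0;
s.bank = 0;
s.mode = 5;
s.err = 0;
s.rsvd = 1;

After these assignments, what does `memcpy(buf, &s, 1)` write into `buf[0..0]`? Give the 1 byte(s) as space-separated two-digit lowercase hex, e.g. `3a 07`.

a8

id (2b) val=0 bits=0x0 at bit 0: 0x00
bank (1b) val=0 bits=0x0 at bit 2: 0x00
mode (3b) val=5 bits=0x5 at bit 3: 0x28
err (1b) val=0 bits=0x0 at bit 6: 0x28
rsvd (1b) val=1 bits=0x1 at bit 7: 0xa8
word = 0xa8 → little-endian bytes:
  [0]=0xa8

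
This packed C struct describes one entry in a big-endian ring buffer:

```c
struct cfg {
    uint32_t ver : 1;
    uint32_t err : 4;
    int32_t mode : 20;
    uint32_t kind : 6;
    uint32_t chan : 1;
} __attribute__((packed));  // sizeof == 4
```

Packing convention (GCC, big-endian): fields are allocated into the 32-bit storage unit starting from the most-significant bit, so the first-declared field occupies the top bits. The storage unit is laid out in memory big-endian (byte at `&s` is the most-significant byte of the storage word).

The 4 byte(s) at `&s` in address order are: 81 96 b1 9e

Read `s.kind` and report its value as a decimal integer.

15

[0]=0x81 [1]=0x96 [2]=0xb1 [3]=0x9e (big-endian) → word 0x8196b19e
ver [31+:1] = (word>>31) & 0x1 = 1
err [27+:4] = (word>>27) & 0xf = 0
mode [7+:20] = (word>>7) & 0xfffff = 208227
kind [1+:6] = (word>>1) & 0x3f = 15  ←
chan [0+:1] = (word>>0) & 0x1 = 0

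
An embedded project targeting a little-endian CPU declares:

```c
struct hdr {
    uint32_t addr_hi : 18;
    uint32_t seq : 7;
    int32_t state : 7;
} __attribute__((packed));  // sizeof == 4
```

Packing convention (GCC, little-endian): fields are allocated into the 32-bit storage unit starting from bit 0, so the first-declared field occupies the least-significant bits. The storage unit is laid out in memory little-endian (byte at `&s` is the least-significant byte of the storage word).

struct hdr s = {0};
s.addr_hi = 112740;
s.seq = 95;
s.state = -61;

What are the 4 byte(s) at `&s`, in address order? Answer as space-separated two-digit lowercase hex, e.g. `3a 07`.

addr_hi:18 = 112740 → 0x1b864 << 0 → word 0x0001b864
seq:7 = 95 → 0x5f << 18 → word 0x017db864
state:7 = -61 → 0x43 << 25 → word 0x877db864
word = 0x877db864 → little-endian bytes:
  [0]=0x64  [1]=0xb8  [2]=0x7d  [3]=0x87

64 b8 7d 87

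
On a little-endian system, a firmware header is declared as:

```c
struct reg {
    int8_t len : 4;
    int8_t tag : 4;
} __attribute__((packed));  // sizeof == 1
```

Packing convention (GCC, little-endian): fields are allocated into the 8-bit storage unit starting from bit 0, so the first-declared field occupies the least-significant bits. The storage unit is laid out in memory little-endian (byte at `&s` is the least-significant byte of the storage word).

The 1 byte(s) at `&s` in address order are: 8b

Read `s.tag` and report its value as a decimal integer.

[0]=0x8b (little-endian) → word 0x8b
len:4 @ bit 0 → (0x8b>>0)&0xf = 0xb
tag:4 @ bit 4 → (0x8b>>4)&0xf = 0x8  ←
tag signed 4b, MSB=1: 8 - 16 = -8

-8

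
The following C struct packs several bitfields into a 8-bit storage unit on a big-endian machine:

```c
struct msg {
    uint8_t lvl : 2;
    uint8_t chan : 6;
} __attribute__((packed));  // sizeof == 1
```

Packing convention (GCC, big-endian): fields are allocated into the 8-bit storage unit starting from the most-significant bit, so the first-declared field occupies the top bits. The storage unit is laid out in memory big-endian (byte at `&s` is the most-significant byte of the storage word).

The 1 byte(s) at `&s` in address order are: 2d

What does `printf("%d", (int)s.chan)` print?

45

[0]=0x2d (big-endian) → word 0x2d
lvl [6+:2] = (word>>6) & 0x3 = 0
chan [0+:6] = (word>>0) & 0x3f = 45  ←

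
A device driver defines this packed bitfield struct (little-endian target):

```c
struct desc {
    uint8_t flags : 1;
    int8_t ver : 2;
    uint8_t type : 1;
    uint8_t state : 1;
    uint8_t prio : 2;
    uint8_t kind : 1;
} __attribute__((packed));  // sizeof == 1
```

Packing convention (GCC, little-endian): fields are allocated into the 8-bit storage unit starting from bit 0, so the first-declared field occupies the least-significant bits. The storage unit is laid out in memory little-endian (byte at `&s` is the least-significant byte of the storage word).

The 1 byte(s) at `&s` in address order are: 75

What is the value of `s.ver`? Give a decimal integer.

[0]=0x75 (little-endian) → word 0x75
flags [0+:1] = (word>>0) & 0x1 = 1
ver [1+:2] = (word>>1) & 0x3 = 2  ←
type [3+:1] = (word>>3) & 0x1 = 0
state [4+:1] = (word>>4) & 0x1 = 1
prio [5+:2] = (word>>5) & 0x3 = 3
kind [7+:1] = (word>>7) & 0x1 = 0
ver signed 2b, MSB=1: 2 - 4 = -2

-2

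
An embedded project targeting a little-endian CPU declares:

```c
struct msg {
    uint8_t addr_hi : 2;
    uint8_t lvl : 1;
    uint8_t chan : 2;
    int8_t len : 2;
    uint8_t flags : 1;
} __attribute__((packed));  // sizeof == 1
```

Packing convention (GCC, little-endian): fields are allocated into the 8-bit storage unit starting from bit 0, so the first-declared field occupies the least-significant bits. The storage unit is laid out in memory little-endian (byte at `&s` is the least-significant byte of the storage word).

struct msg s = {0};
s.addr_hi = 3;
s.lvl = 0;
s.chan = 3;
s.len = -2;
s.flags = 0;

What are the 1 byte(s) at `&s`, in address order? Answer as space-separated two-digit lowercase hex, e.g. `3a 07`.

addr_hi:2 = 3 → 0x3 << 0 → word 0x03
lvl:1 = 0 → 0x0 << 2 → word 0x03
chan:2 = 3 → 0x3 << 3 → word 0x1b
len:2 = -2 → 0x2 << 5 → word 0x5b
flags:1 = 0 → 0x0 << 7 → word 0x5b
word = 0x5b → little-endian bytes:
  [0]=0x5b

5b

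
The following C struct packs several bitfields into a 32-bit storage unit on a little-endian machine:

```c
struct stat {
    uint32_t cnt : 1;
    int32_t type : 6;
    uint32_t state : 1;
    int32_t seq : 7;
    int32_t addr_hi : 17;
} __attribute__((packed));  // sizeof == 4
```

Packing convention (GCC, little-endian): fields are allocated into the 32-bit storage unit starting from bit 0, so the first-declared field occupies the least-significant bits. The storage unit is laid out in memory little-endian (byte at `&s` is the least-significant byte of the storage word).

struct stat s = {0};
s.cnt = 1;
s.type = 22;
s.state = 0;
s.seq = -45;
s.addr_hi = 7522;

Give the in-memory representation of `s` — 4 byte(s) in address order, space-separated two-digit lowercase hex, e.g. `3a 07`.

[0+:1] cnt=1 & 0x1 = 0x1; word=0x00000001
[1+:6] type=22 & 0x3f = 0x16; word=0x0000002d
[7+:1] state=0 & 0x1 = 0x0; word=0x0000002d
[8+:7] seq=-45 & 0x7f = 0x53; word=0x0000532d
[15+:17] addr_hi=7522 & 0x1ffff = 0x1d62; word=0x0eb1532d
word = 0x0eb1532d → little-endian bytes:
  [0]=0x2d  [1]=0x53  [2]=0xb1  [3]=0x0e

2d 53 b1 0e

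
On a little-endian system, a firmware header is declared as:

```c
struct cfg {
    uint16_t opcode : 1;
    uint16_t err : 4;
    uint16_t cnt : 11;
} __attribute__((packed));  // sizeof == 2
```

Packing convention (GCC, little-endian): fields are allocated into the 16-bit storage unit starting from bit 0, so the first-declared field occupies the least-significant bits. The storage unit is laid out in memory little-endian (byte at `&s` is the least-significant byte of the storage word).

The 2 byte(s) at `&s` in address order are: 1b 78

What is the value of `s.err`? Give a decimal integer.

13

[0]=0x1b [1]=0x78 (little-endian) → word 0x781b
opcode:1 @ bit 0 → (0x781b>>0)&0x1 = 0x1
err:4 @ bit 1 → (0x781b>>1)&0xf = 0xd  ←
cnt:11 @ bit 5 → (0x781b>>5)&0x7ff = 0x3c0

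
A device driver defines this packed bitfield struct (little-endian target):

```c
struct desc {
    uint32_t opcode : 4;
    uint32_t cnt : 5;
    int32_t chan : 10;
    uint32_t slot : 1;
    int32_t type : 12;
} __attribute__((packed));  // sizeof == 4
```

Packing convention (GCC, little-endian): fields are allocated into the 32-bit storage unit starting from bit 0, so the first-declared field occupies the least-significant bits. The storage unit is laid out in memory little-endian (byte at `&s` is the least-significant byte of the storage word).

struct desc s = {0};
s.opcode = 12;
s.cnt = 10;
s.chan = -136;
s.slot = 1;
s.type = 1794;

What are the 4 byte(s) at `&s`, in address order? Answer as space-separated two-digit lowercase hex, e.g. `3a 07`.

ac f0 2e 70

[0+:4] opcode=12 & 0xf = 0xc; word=0x0000000c
[4+:5] cnt=10 & 0x1f = 0xa; word=0x000000ac
[9+:10] chan=-136 & 0x3ff = 0x378; word=0x0006f0ac
[19+:1] slot=1 & 0x1 = 0x1; word=0x000ef0ac
[20+:12] type=1794 & 0xfff = 0x702; word=0x702ef0ac
word = 0x702ef0ac → little-endian bytes:
  [0]=0xac  [1]=0xf0  [2]=0x2e  [3]=0x70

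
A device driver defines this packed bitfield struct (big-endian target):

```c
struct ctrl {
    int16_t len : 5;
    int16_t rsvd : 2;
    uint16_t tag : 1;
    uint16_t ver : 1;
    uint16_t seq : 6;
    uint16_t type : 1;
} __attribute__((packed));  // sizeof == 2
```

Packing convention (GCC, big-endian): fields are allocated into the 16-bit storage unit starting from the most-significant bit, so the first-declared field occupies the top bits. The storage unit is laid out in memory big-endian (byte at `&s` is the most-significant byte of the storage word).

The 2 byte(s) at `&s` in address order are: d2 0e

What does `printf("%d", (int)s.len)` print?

-6

[0]=0xd2 [1]=0x0e (big-endian) → word 0xd20e
len [11+:5] = (word>>11) & 0x1f = 26  ←
rsvd [9+:2] = (word>>9) & 0x3 = 1
tag [8+:1] = (word>>8) & 0x1 = 0
ver [7+:1] = (word>>7) & 0x1 = 0
seq [1+:6] = (word>>1) & 0x3f = 7
type [0+:1] = (word>>0) & 0x1 = 0
len signed 5b, MSB=1: 26 - 32 = -6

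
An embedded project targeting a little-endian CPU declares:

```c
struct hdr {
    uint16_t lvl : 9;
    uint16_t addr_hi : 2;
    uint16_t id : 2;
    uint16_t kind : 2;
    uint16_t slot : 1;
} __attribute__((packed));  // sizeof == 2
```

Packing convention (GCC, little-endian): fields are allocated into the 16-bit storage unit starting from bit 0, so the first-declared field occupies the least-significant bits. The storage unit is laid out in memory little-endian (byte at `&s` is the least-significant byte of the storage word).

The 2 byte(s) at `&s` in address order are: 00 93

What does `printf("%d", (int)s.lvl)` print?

256

[0]=0x00 [1]=0x93 (little-endian) → word 0x9300
lvl:9 @ bit 0 → (0x9300>>0)&0x1ff = 0x100  ←
addr_hi:2 @ bit 9 → (0x9300>>9)&0x3 = 0x1
id:2 @ bit 11 → (0x9300>>11)&0x3 = 0x2
kind:2 @ bit 13 → (0x9300>>13)&0x3 = 0x0
slot:1 @ bit 15 → (0x9300>>15)&0x1 = 0x1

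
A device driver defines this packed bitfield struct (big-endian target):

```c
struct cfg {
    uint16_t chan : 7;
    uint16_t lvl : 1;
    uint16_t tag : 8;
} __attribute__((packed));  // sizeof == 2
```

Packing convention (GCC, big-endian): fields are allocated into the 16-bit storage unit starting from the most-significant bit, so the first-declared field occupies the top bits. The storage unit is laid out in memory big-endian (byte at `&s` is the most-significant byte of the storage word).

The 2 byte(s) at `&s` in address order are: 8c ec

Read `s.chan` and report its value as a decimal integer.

70

[0]=0x8c [1]=0xec (big-endian) → word 0x8cec
chan:7 @ bit 9 → (0x8cec>>9)&0x7f = 0x46  ←
lvl:1 @ bit 8 → (0x8cec>>8)&0x1 = 0x0
tag:8 @ bit 0 → (0x8cec>>0)&0xff = 0xec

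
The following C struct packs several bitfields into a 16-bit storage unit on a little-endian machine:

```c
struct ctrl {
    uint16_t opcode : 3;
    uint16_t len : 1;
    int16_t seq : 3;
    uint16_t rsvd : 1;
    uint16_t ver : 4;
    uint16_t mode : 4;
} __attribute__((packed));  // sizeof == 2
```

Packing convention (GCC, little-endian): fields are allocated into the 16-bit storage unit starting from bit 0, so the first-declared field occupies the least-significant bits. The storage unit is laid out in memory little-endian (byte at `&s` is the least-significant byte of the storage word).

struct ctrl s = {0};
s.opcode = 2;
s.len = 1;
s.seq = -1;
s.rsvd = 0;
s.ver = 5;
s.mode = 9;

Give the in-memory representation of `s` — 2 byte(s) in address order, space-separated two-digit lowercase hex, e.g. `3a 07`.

[0+:3] opcode=2 & 0x7 = 0x2; word=0x0002
[3+:1] len=1 & 0x1 = 0x1; word=0x000a
[4+:3] seq=-1 & 0x7 = 0x7; word=0x007a
[7+:1] rsvd=0 & 0x1 = 0x0; word=0x007a
[8+:4] ver=5 & 0xf = 0x5; word=0x057a
[12+:4] mode=9 & 0xf = 0x9; word=0x957a
word = 0x957a → little-endian bytes:
  [0]=0x7a  [1]=0x95

7a 95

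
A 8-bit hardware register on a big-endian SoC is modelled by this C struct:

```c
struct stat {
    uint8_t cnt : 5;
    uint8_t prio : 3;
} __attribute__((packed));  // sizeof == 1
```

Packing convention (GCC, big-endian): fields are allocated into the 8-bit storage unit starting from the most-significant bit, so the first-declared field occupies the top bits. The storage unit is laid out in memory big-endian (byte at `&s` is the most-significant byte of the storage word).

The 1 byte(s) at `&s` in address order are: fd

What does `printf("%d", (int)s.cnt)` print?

31

[0]=0xfd (big-endian) → word 0xfd
cnt [3+:5] = (word>>3) & 0x1f = 31  ←
prio [0+:3] = (word>>0) & 0x7 = 5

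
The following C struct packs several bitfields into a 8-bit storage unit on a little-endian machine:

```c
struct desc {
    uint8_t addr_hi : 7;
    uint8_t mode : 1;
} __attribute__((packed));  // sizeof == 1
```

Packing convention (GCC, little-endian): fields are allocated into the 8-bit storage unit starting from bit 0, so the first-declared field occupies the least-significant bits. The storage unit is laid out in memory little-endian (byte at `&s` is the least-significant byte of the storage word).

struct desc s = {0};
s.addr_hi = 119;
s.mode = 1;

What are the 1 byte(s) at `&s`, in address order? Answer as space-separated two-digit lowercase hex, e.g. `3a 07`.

f7

addr_hi:7 = 119 → 0x77 << 0 → word 0x77
mode:1 = 1 → 0x1 << 7 → word 0xf7
word = 0xf7 → little-endian bytes:
  [0]=0xf7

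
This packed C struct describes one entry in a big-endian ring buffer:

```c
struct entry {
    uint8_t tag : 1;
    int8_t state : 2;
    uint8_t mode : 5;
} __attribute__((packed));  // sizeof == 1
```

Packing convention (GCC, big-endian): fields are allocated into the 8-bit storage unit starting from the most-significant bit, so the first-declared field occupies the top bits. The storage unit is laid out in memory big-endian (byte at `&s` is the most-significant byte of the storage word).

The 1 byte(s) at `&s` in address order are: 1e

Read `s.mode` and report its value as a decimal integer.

[0]=0x1e (big-endian) → word 0x1e
tag [7+:1] = (word>>7) & 0x1 = 0
state [5+:2] = (word>>5) & 0x3 = 0
mode [0+:5] = (word>>0) & 0x1f = 30  ←

30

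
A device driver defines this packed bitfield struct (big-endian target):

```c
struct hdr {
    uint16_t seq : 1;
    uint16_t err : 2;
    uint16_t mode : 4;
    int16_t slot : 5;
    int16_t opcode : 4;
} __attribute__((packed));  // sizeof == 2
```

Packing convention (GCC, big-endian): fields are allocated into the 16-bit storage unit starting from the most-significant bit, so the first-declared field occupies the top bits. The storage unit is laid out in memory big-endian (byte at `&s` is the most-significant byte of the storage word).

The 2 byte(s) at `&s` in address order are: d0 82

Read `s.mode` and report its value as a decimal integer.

8

[0]=0xd0 [1]=0x82 (big-endian) → word 0xd082
seq [15+:1] = (word>>15) & 0x1 = 1
err [13+:2] = (word>>13) & 0x3 = 2
mode [9+:4] = (word>>9) & 0xf = 8  ←
slot [4+:5] = (word>>4) & 0x1f = 8
opcode [0+:4] = (word>>0) & 0xf = 2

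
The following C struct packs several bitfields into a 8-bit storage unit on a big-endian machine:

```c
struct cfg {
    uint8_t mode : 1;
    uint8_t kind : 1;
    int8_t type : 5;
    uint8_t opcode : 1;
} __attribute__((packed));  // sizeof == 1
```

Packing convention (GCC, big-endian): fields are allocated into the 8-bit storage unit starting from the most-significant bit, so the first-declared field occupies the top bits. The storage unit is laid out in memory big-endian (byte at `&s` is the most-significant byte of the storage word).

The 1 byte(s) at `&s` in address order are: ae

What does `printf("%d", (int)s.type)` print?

-9

[0]=0xae (big-endian) → word 0xae
mode [7+:1] = (word>>7) & 0x1 = 1
kind [6+:1] = (word>>6) & 0x1 = 0
type [1+:5] = (word>>1) & 0x1f = 23  ←
opcode [0+:1] = (word>>0) & 0x1 = 0
type signed 5b, MSB=1: 23 - 32 = -9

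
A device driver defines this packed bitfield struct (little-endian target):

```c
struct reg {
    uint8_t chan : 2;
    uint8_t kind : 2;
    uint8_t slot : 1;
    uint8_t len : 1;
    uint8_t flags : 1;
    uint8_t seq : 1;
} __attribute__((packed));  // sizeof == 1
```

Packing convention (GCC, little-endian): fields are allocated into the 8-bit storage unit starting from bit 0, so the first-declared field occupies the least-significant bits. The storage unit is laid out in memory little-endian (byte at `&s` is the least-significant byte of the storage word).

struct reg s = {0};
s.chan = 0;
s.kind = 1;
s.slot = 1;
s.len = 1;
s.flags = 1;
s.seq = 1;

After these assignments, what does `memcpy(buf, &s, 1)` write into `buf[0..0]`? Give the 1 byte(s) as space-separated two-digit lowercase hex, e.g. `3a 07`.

f4

chan (2b) val=0 bits=0x0 at bit 0: 0x00
kind (2b) val=1 bits=0x1 at bit 2: 0x04
slot (1b) val=1 bits=0x1 at bit 4: 0x14
len (1b) val=1 bits=0x1 at bit 5: 0x34
flags (1b) val=1 bits=0x1 at bit 6: 0x74
seq (1b) val=1 bits=0x1 at bit 7: 0xf4
word = 0xf4 → little-endian bytes:
  [0]=0xf4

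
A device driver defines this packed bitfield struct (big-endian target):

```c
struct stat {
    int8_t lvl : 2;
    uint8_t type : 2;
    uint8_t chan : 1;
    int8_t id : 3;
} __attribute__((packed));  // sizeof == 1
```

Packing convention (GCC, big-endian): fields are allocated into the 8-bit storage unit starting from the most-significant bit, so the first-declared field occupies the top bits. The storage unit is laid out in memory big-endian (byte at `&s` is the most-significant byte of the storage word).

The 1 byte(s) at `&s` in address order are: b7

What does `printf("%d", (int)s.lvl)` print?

[0]=0xb7 (big-endian) → word 0xb7
lvl [6+:2] = (word>>6) & 0x3 = 2  ←
type [4+:2] = (word>>4) & 0x3 = 3
chan [3+:1] = (word>>3) & 0x1 = 0
id [0+:3] = (word>>0) & 0x7 = 7
lvl signed 2b, MSB=1: 2 - 4 = -2

-2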